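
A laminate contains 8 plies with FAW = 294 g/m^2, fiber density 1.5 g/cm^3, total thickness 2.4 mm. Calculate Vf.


Vf = n * FAW / (rho_f * h * 1000) = 8 * 294 / (1.5 * 2.4 * 1000) = 0.6533

0.6533


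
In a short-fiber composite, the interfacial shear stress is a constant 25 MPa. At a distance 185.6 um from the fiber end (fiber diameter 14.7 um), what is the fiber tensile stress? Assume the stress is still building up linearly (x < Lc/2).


Force balance: sigma_f * (pi*d^2/4) = tau * (pi*d) * x  ->  sigma_f = 4 * tau * x / d
sigma_f = 4 * 25 * 185.6 / 14.7 = 1262.6 MPa

1262.6 MPa


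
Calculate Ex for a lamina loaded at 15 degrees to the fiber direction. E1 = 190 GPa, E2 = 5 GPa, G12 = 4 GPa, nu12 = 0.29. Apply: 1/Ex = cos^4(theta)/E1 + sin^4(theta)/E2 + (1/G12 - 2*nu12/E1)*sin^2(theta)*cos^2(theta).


cos^4(15) = 0.870513, sin^4(15) = 0.004487, sin^2(15)*cos^2(15) = 0.0625
1/G12 - 2*nu12/E1 = 1/4 - 2*0.29/190 = 0.246947 GPa^-1
1/Ex = 0.870513/190 + 0.004487/5 + 0.246947*0.0625 = 0.0209133 GPa^-1
Ex = 47.82 GPa

47.82 GPa


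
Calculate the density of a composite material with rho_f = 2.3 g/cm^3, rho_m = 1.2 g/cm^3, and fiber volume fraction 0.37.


rho_c = rho_f*Vf + rho_m*(1-Vf) = 2.3*0.37 + 1.2*0.63 = 1.607 g/cm^3

1.607 g/cm^3


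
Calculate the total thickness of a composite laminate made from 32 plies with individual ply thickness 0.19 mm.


h = n * t_ply = 32 * 0.19 = 6.08 mm

6.08 mm


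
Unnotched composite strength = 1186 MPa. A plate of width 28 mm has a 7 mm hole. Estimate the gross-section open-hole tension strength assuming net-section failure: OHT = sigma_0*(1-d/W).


OHT = sigma_0*(1-d/W) = 1186*(1-7/28) = 889.5 MPa

889.5 MPa


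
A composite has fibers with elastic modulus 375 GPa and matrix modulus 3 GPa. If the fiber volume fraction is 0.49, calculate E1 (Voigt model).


E1 = Ef*Vf + Em*(1-Vf) = 375*0.49 + 3*0.51 = 185.28 GPa

185.28 GPa


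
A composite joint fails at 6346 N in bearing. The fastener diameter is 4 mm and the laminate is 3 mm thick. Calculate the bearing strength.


sigma_br = F/(d*h) = 6346/(4*3) = 528.8 MPa

528.8 MPa


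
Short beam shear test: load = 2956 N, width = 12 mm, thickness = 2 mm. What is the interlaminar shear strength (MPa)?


ILSS = 3F/(4bh) = 3*2956/(4*12*2) = 92.38 MPa

92.38 MPa


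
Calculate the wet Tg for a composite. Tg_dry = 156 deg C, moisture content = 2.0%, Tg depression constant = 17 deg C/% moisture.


Tg_wet = Tg_dry - k*moisture = 156 - 17*2.0 = 122.0 deg C

122.0 deg C


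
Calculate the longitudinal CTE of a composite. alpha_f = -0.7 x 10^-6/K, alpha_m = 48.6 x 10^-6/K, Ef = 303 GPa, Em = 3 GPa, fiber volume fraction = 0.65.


E1 = Ef*Vf + Em*(1-Vf) = 198.0
alpha_1 = (alpha_f*Ef*Vf + alpha_m*Em*(1-Vf))/E1 = -0.44 x 10^-6/K

-0.44 x 10^-6/K


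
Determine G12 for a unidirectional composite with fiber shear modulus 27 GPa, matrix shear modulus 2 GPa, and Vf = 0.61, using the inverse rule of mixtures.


1/G12 = Vf/Gf + (1-Vf)/Gm = 0.61/27 + 0.39/2
G12 = 4.6 GPa

4.6 GPa


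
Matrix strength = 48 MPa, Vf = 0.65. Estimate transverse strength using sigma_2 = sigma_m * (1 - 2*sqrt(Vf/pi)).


factor = 1 - 2*sqrt(0.65/pi) = 0.0903
sigma_2 = 48 * 0.0903 = 4.33 MPa

4.33 MPa


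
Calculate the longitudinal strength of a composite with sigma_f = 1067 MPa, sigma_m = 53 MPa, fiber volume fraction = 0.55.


sigma_1 = sigma_f*Vf + sigma_m*(1-Vf) = 1067*0.55 + 53*0.45 = 610.7 MPa

610.7 MPa


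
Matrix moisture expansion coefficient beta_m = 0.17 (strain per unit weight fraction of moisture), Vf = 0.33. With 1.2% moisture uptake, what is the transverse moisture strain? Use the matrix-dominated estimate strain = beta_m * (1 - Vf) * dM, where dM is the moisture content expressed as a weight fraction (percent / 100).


dM = 1.2/100 = 0.012
strain = beta_m * (1-Vf) * dM = 0.17 * 0.67 * 0.012 = 0.0013668

0.0013668


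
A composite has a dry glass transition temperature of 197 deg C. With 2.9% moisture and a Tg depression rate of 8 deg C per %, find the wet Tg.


Tg_wet = Tg_dry - k*moisture = 197 - 8*2.9 = 173.8 deg C

173.8 deg C


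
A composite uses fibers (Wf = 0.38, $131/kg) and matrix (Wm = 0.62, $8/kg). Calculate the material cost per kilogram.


Cost = cost_f*Wf + cost_m*Wm = 131*0.38 + 8*0.62 = $54.74/kg

$54.74/kg


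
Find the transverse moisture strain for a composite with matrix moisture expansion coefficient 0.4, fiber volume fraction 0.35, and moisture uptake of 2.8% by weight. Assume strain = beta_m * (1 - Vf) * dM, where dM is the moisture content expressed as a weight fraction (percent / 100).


dM = 2.8/100 = 0.028
strain = beta_m * (1-Vf) * dM = 0.4 * 0.65 * 0.028 = 0.00728

0.00728


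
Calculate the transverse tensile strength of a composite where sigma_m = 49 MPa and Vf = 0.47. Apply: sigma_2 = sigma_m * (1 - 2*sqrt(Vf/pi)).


factor = 1 - 2*sqrt(0.47/pi) = 0.2264
sigma_2 = 49 * 0.2264 = 11.09 MPa

11.09 MPa


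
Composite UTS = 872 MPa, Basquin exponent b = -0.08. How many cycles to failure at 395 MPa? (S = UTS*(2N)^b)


N = 0.5 * (S/UTS)^(1/b) = 0.5 * (395/872)^(1/-0.08) = 9953.1917 cycles

9953.1917 cycles


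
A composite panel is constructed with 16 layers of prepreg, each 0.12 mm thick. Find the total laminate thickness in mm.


h = n * t_ply = 16 * 0.12 = 1.92 mm

1.92 mm


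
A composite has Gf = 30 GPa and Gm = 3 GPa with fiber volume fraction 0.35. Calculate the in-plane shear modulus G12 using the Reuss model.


1/G12 = Vf/Gf + (1-Vf)/Gm = 0.35/30 + 0.65/3
G12 = 4.38 GPa

4.38 GPa


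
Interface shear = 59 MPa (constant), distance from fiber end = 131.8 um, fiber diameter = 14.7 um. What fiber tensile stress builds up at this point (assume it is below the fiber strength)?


Force balance: sigma_f * (pi*d^2/4) = tau * (pi*d) * x  ->  sigma_f = 4 * tau * x / d
sigma_f = 4 * 59 * 131.8 / 14.7 = 2116.0 MPa

2116.0 MPa


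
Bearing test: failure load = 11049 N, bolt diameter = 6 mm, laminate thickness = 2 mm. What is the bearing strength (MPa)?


sigma_br = F/(d*h) = 11049/(6*2) = 920.8 MPa

920.8 MPa


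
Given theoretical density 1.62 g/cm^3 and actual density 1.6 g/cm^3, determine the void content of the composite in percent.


Void% = (rho_theo - rho_actual)/rho_theo * 100 = (1.62 - 1.6)/1.62 * 100 = 1.23%

1.23%


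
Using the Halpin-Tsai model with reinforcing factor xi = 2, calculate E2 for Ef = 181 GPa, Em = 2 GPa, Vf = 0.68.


eta = (Ef/Em - 1)/(Ef/Em + xi) = (90.5 - 1)/(90.5 + 2) = 0.9676
E2 = Em*(1+xi*eta*Vf)/(1-eta*Vf) = 13.54 GPa

13.54 GPa


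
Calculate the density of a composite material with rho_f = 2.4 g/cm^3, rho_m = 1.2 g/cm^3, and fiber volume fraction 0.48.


rho_c = rho_f*Vf + rho_m*(1-Vf) = 2.4*0.48 + 1.2*0.52 = 1.776 g/cm^3

1.776 g/cm^3


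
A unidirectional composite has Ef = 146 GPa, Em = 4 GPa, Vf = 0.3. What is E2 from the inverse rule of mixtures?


1/E2 = Vf/Ef + (1-Vf)/Em = 0.3/146 + 0.7/4
E2 = 5.65 GPa

5.65 GPa


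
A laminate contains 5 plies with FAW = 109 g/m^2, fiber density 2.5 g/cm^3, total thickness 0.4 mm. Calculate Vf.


Vf = n * FAW / (rho_f * h * 1000) = 5 * 109 / (2.5 * 0.4 * 1000) = 0.545

0.545


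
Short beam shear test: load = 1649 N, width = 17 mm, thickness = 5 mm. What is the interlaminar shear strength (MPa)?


ILSS = 3F/(4bh) = 3*1649/(4*17*5) = 14.55 MPa

14.55 MPa


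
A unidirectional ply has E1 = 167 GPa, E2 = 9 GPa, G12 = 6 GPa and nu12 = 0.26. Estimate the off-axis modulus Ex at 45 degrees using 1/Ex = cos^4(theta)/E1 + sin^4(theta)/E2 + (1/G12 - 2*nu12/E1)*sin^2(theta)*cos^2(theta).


cos^4(45) = 0.25, sin^4(45) = 0.25, sin^2(45)*cos^2(45) = 0.25
1/G12 - 2*nu12/E1 = 1/6 - 2*0.26/167 = 0.163553 GPa^-1
1/Ex = 0.25/167 + 0.25/9 + 0.163553*0.25 = 0.070163 GPa^-1
Ex = 14.25 GPa

14.25 GPa


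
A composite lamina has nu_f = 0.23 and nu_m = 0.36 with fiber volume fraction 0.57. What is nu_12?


nu_12 = nu_f*Vf + nu_m*(1-Vf) = 0.23*0.57 + 0.36*0.43 = 0.2859

0.2859


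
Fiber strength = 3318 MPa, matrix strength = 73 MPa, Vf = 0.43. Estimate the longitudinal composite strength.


sigma_1 = sigma_f*Vf + sigma_m*(1-Vf) = 3318*0.43 + 73*0.57 = 1468.4 MPa

1468.4 MPa


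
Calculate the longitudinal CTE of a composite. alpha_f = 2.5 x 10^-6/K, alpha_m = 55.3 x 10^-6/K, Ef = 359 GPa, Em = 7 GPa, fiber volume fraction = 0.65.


E1 = Ef*Vf + Em*(1-Vf) = 235.8
alpha_1 = (alpha_f*Ef*Vf + alpha_m*Em*(1-Vf))/E1 = 3.05 x 10^-6/K

3.05 x 10^-6/K


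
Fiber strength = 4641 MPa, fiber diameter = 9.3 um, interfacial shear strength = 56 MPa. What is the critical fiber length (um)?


Lc = sigma_f * d / (2 * tau_i) = 4641 * 9.3 / (2 * 56) = 385.4 um

385.4 um


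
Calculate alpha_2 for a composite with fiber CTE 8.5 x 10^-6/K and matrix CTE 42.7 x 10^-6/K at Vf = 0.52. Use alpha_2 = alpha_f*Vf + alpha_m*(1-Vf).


alpha_2 = alpha_f*Vf + alpha_m*(1-Vf) = 8.5*0.52 + 42.7*0.48 = 24.9 x 10^-6/K

24.9 x 10^-6/K


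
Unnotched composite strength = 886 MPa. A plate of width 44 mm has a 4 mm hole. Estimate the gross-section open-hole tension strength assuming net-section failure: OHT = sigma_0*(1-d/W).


OHT = sigma_0*(1-d/W) = 886*(1-4/44) = 805.5 MPa

805.5 MPa


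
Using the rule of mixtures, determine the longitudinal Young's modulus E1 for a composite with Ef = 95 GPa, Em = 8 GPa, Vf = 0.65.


E1 = Ef*Vf + Em*(1-Vf) = 95*0.65 + 8*0.35 = 64.55 GPa

64.55 GPa


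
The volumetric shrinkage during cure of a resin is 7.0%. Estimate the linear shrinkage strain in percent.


Linear shrinkage ≈ vol_shrink/3 = 7.0/3 = 2.333%

2.333%


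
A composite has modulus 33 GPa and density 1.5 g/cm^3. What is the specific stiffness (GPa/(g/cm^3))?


Specific stiffness = E/rho = 33/1.5 = 22.0 GPa/(g/cm^3)

22.0 GPa/(g/cm^3)


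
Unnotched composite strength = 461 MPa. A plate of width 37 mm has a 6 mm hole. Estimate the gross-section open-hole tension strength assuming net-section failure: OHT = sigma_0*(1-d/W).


OHT = sigma_0*(1-d/W) = 461*(1-6/37) = 386.2 MPa

386.2 MPa


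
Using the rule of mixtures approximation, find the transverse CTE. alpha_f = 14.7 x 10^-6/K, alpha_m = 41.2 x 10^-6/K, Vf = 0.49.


alpha_2 = alpha_f*Vf + alpha_m*(1-Vf) = 14.7*0.49 + 41.2*0.51 = 28.2 x 10^-6/K

28.2 x 10^-6/K


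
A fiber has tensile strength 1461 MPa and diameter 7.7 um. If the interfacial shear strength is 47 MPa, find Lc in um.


Lc = sigma_f * d / (2 * tau_i) = 1461 * 7.7 / (2 * 47) = 119.7 um

119.7 um


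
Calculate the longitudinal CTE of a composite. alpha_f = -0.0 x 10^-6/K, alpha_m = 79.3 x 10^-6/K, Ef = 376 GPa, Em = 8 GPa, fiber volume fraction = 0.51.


E1 = Ef*Vf + Em*(1-Vf) = 195.68
alpha_1 = (alpha_f*Ef*Vf + alpha_m*Em*(1-Vf))/E1 = 1.59 x 10^-6/K

1.59 x 10^-6/K


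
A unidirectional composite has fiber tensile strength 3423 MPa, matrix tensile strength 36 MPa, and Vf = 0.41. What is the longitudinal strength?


sigma_1 = sigma_f*Vf + sigma_m*(1-Vf) = 3423*0.41 + 36*0.59 = 1424.7 MPa

1424.7 MPa


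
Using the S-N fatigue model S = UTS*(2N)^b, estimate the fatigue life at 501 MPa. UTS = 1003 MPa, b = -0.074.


N = 0.5 * (S/UTS)^(1/b) = 0.5 * (501/1003)^(1/-0.074) = 5926.4842 cycles

5926.4842 cycles


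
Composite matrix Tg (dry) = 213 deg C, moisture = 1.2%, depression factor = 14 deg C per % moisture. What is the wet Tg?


Tg_wet = Tg_dry - k*moisture = 213 - 14*1.2 = 196.2 deg C

196.2 deg C


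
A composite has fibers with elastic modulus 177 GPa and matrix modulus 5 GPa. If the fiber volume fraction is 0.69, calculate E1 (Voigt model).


E1 = Ef*Vf + Em*(1-Vf) = 177*0.69 + 5*0.31 = 123.68 GPa

123.68 GPa


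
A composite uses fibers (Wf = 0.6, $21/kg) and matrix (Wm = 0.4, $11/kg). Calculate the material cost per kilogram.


Cost = cost_f*Wf + cost_m*Wm = 21*0.6 + 11*0.4 = $17.0/kg

$17.0/kg


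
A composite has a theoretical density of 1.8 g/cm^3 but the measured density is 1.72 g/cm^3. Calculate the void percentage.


Void% = (rho_theo - rho_actual)/rho_theo * 100 = (1.8 - 1.72)/1.8 * 100 = 4.44%

4.44%


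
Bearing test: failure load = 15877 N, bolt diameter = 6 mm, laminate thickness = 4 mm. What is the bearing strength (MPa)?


sigma_br = F/(d*h) = 15877/(6*4) = 661.5 MPa

661.5 MPa


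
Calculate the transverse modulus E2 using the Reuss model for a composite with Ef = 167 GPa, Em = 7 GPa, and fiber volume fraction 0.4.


1/E2 = Vf/Ef + (1-Vf)/Em = 0.4/167 + 0.6/7
E2 = 11.35 GPa

11.35 GPa


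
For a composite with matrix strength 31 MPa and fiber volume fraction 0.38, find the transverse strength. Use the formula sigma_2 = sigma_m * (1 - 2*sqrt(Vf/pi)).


factor = 1 - 2*sqrt(0.38/pi) = 0.3044
sigma_2 = 31 * 0.3044 = 9.44 MPa

9.44 MPa


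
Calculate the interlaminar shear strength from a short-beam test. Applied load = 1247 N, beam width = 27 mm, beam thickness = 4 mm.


ILSS = 3F/(4bh) = 3*1247/(4*27*4) = 8.66 MPa

8.66 MPa


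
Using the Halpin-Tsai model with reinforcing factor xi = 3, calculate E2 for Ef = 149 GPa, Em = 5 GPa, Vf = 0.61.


eta = (Ef/Em - 1)/(Ef/Em + xi) = (29.8 - 1)/(29.8 + 3) = 0.878
E2 = Em*(1+xi*eta*Vf)/(1-eta*Vf) = 28.07 GPa

28.07 GPa


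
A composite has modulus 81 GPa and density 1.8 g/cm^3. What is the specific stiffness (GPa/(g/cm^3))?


Specific stiffness = E/rho = 81/1.8 = 45.0 GPa/(g/cm^3)

45.0 GPa/(g/cm^3)


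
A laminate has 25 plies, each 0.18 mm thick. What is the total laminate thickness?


h = n * t_ply = 25 * 0.18 = 4.5 mm

4.5 mm


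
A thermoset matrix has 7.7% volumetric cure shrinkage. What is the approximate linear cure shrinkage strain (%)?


Linear shrinkage ≈ vol_shrink/3 = 7.7/3 = 2.567%

2.567%


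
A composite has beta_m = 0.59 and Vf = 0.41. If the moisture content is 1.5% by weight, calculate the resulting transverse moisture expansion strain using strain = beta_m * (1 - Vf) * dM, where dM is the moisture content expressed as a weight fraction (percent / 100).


dM = 1.5/100 = 0.015
strain = beta_m * (1-Vf) * dM = 0.59 * 0.59 * 0.015 = 0.0052215

0.0052215


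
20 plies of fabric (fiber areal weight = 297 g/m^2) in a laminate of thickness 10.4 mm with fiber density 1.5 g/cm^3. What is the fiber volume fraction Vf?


Vf = n * FAW / (rho_f * h * 1000) = 20 * 297 / (1.5 * 10.4 * 1000) = 0.3808

0.3808


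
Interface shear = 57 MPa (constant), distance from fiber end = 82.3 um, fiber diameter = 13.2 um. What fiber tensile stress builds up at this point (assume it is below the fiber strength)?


Force balance: sigma_f * (pi*d^2/4) = tau * (pi*d) * x  ->  sigma_f = 4 * tau * x / d
sigma_f = 4 * 57 * 82.3 / 13.2 = 1421.5 MPa

1421.5 MPa


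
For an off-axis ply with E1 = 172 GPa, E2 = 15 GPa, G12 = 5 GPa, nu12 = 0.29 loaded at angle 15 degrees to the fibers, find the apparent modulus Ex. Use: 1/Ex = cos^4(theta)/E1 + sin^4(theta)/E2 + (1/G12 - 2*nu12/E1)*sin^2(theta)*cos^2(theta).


cos^4(15) = 0.870513, sin^4(15) = 0.004487, sin^2(15)*cos^2(15) = 0.0625
1/G12 - 2*nu12/E1 = 1/5 - 2*0.29/172 = 0.196628 GPa^-1
1/Ex = 0.870513/172 + 0.004487/15 + 0.196628*0.0625 = 0.0176495 GPa^-1
Ex = 56.66 GPa

56.66 GPa


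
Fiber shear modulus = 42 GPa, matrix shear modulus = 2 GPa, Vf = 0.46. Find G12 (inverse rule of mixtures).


1/G12 = Vf/Gf + (1-Vf)/Gm = 0.46/42 + 0.54/2
G12 = 3.56 GPa

3.56 GPa


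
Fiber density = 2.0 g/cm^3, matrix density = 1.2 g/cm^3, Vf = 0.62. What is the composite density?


rho_c = rho_f*Vf + rho_m*(1-Vf) = 2.0*0.62 + 1.2*0.38 = 1.696 g/cm^3

1.696 g/cm^3


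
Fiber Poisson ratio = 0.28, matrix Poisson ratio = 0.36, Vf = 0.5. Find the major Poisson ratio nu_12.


nu_12 = nu_f*Vf + nu_m*(1-Vf) = 0.28*0.5 + 0.36*0.5 = 0.32

0.32


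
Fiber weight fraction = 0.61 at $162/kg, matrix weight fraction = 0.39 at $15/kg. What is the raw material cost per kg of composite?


Cost = cost_f*Wf + cost_m*Wm = 162*0.61 + 15*0.39 = $104.67/kg

$104.67/kg


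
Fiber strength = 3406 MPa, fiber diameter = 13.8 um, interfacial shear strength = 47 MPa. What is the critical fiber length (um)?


Lc = sigma_f * d / (2 * tau_i) = 3406 * 13.8 / (2 * 47) = 500.0 um

500.0 um


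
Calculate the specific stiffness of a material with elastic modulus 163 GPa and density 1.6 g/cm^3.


Specific stiffness = E/rho = 163/1.6 = 101.9 GPa/(g/cm^3)

101.9 GPa/(g/cm^3)


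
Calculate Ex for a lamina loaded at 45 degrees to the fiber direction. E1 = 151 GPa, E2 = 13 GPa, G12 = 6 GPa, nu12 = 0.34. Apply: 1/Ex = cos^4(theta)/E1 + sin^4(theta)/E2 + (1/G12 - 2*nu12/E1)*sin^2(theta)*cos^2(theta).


cos^4(45) = 0.25, sin^4(45) = 0.25, sin^2(45)*cos^2(45) = 0.25
1/G12 - 2*nu12/E1 = 1/6 - 2*0.34/151 = 0.162163 GPa^-1
1/Ex = 0.25/151 + 0.25/13 + 0.162163*0.25 = 0.0614272 GPa^-1
Ex = 16.28 GPa

16.28 GPa


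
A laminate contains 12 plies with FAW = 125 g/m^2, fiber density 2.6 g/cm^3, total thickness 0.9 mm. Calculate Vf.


Vf = n * FAW / (rho_f * h * 1000) = 12 * 125 / (2.6 * 0.9 * 1000) = 0.641

0.641


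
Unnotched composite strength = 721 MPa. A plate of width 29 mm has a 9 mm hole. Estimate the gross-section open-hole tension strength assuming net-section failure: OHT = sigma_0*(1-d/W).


OHT = sigma_0*(1-d/W) = 721*(1-9/29) = 497.2 MPa

497.2 MPa


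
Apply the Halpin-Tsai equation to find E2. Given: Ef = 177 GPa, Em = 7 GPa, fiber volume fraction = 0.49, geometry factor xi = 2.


eta = (Ef/Em - 1)/(Ef/Em + xi) = (25.2857 - 1)/(25.2857 + 2) = 0.8901
E2 = Em*(1+xi*eta*Vf)/(1-eta*Vf) = 23.24 GPa

23.24 GPa


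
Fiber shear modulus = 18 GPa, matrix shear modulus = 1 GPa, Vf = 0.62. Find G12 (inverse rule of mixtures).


1/G12 = Vf/Gf + (1-Vf)/Gm = 0.62/18 + 0.38/1
G12 = 2.41 GPa

2.41 GPa


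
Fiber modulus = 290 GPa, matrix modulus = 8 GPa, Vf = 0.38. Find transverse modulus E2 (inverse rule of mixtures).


1/E2 = Vf/Ef + (1-Vf)/Em = 0.38/290 + 0.62/8
E2 = 12.69 GPa

12.69 GPa


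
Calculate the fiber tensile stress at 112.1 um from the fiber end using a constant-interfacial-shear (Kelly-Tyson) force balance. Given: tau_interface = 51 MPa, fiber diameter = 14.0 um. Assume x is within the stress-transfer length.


Force balance: sigma_f * (pi*d^2/4) = tau * (pi*d) * x  ->  sigma_f = 4 * tau * x / d
sigma_f = 4 * 51 * 112.1 / 14.0 = 1633.5 MPa

1633.5 MPa


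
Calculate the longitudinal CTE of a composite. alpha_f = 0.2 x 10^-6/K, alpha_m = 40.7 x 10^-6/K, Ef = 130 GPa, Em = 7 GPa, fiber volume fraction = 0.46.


E1 = Ef*Vf + Em*(1-Vf) = 63.58
alpha_1 = (alpha_f*Ef*Vf + alpha_m*Em*(1-Vf))/E1 = 2.61 x 10^-6/K

2.61 x 10^-6/K


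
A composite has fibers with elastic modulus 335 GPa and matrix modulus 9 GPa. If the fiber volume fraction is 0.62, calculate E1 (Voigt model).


E1 = Ef*Vf + Em*(1-Vf) = 335*0.62 + 9*0.38 = 211.12 GPa

211.12 GPa


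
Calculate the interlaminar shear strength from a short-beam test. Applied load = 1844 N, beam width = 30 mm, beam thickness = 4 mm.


ILSS = 3F/(4bh) = 3*1844/(4*30*4) = 11.53 MPa

11.53 MPa


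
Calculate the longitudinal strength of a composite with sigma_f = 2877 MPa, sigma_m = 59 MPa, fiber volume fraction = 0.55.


sigma_1 = sigma_f*Vf + sigma_m*(1-Vf) = 2877*0.55 + 59*0.45 = 1608.9 MPa

1608.9 MPa


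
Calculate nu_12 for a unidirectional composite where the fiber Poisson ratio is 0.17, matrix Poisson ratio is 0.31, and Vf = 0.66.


nu_12 = nu_f*Vf + nu_m*(1-Vf) = 0.17*0.66 + 0.31*0.34 = 0.2176

0.2176


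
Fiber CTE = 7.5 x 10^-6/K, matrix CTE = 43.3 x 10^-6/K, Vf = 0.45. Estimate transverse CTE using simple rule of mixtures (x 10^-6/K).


alpha_2 = alpha_f*Vf + alpha_m*(1-Vf) = 7.5*0.45 + 43.3*0.55 = 27.2 x 10^-6/K

27.2 x 10^-6/K


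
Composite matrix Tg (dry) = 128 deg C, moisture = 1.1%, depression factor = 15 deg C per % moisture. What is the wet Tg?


Tg_wet = Tg_dry - k*moisture = 128 - 15*1.1 = 111.5 deg C

111.5 deg C


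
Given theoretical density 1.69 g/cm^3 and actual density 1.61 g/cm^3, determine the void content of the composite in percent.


Void% = (rho_theo - rho_actual)/rho_theo * 100 = (1.69 - 1.61)/1.69 * 100 = 4.73%

4.73%


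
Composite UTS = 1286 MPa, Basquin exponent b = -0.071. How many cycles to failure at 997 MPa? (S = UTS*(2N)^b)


N = 0.5 * (S/UTS)^(1/b) = 0.5 * (997/1286)^(1/-0.071) = 18.0282 cycles

18.0282 cycles


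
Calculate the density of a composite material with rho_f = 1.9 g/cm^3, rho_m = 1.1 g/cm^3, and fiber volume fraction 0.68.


rho_c = rho_f*Vf + rho_m*(1-Vf) = 1.9*0.68 + 1.1*0.32 = 1.644 g/cm^3

1.644 g/cm^3


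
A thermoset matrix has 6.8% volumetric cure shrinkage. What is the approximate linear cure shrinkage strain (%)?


Linear shrinkage ≈ vol_shrink/3 = 6.8/3 = 2.267%

2.267%


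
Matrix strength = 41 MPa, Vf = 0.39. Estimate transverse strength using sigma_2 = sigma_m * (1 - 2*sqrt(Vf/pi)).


factor = 1 - 2*sqrt(0.39/pi) = 0.2953
sigma_2 = 41 * 0.2953 = 12.11 MPa

12.11 MPa


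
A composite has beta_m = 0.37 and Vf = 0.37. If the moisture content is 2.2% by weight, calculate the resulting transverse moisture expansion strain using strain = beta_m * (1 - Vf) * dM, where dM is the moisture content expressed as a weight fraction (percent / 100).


dM = 2.2/100 = 0.022
strain = beta_m * (1-Vf) * dM = 0.37 * 0.63 * 0.022 = 0.0051282

0.0051282


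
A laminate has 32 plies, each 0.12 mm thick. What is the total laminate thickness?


h = n * t_ply = 32 * 0.12 = 3.84 mm

3.84 mm


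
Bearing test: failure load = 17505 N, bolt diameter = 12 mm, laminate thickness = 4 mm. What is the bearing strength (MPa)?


sigma_br = F/(d*h) = 17505/(12*4) = 364.7 MPa

364.7 MPa


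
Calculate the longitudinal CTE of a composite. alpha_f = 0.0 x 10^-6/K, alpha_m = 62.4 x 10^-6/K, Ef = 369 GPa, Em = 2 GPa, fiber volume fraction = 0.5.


E1 = Ef*Vf + Em*(1-Vf) = 185.5
alpha_1 = (alpha_f*Ef*Vf + alpha_m*Em*(1-Vf))/E1 = 0.34 x 10^-6/K

0.34 x 10^-6/K


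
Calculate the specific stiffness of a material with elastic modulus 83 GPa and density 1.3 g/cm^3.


Specific stiffness = E/rho = 83/1.3 = 63.8 GPa/(g/cm^3)

63.8 GPa/(g/cm^3)


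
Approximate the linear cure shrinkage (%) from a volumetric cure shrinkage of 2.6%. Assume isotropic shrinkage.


Linear shrinkage ≈ vol_shrink/3 = 2.6/3 = 0.867%

0.867%


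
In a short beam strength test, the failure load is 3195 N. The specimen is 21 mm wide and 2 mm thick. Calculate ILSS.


ILSS = 3F/(4bh) = 3*3195/(4*21*2) = 57.05 MPa

57.05 MPa


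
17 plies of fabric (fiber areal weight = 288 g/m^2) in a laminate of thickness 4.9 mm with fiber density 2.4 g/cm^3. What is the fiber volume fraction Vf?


Vf = n * FAW / (rho_f * h * 1000) = 17 * 288 / (2.4 * 4.9 * 1000) = 0.4163

0.4163


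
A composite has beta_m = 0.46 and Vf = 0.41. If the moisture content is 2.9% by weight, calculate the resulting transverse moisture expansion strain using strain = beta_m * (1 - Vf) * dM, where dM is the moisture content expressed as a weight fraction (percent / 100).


dM = 2.9/100 = 0.029
strain = beta_m * (1-Vf) * dM = 0.46 * 0.59 * 0.029 = 0.0078706

0.0078706


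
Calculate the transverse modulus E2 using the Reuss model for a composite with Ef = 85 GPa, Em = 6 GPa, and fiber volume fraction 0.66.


1/E2 = Vf/Ef + (1-Vf)/Em = 0.66/85 + 0.34/6
E2 = 15.52 GPa

15.52 GPa


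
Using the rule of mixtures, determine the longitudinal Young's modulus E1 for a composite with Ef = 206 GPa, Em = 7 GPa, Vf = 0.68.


E1 = Ef*Vf + Em*(1-Vf) = 206*0.68 + 7*0.32 = 142.32 GPa

142.32 GPa


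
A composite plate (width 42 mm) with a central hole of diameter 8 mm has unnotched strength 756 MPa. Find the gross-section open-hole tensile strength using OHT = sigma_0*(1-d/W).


OHT = sigma_0*(1-d/W) = 756*(1-8/42) = 612.0 MPa

612.0 MPa


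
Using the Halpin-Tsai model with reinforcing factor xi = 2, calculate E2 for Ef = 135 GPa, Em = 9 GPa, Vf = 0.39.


eta = (Ef/Em - 1)/(Ef/Em + xi) = (15.0 - 1)/(15.0 + 2) = 0.8235
E2 = Em*(1+xi*eta*Vf)/(1-eta*Vf) = 21.77 GPa

21.77 GPa


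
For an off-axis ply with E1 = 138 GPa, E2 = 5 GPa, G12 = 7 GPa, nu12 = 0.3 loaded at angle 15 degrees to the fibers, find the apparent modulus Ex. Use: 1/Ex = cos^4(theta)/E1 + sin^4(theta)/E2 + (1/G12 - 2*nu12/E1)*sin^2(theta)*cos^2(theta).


cos^4(15) = 0.870513, sin^4(15) = 0.004487, sin^2(15)*cos^2(15) = 0.0625
1/G12 - 2*nu12/E1 = 1/7 - 2*0.3/138 = 0.138509 GPa^-1
1/Ex = 0.870513/138 + 0.004487/5 + 0.138509*0.0625 = 0.0158624 GPa^-1
Ex = 63.04 GPa

63.04 GPa


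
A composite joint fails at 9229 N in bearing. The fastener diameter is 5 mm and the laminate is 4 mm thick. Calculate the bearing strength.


sigma_br = F/(d*h) = 9229/(5*4) = 461.5 MPa

461.5 MPa


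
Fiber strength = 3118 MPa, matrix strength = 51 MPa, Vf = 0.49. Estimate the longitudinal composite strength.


sigma_1 = sigma_f*Vf + sigma_m*(1-Vf) = 3118*0.49 + 51*0.51 = 1553.8 MPa

1553.8 MPa


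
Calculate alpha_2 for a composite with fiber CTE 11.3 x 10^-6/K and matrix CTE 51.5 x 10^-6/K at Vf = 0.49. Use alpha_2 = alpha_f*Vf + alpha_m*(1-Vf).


alpha_2 = alpha_f*Vf + alpha_m*(1-Vf) = 11.3*0.49 + 51.5*0.51 = 31.8 x 10^-6/K

31.8 x 10^-6/K


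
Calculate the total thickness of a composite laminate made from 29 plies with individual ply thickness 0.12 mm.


h = n * t_ply = 29 * 0.12 = 3.48 mm

3.48 mm


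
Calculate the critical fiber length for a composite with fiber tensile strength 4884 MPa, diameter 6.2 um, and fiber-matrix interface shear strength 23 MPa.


Lc = sigma_f * d / (2 * tau_i) = 4884 * 6.2 / (2 * 23) = 658.3 um

658.3 um


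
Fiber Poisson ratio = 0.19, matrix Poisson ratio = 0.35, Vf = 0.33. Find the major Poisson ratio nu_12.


nu_12 = nu_f*Vf + nu_m*(1-Vf) = 0.19*0.33 + 0.35*0.67 = 0.2972

0.2972


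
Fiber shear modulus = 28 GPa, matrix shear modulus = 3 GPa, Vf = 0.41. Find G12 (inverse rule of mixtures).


1/G12 = Vf/Gf + (1-Vf)/Gm = 0.41/28 + 0.59/3
G12 = 4.73 GPa

4.73 GPa


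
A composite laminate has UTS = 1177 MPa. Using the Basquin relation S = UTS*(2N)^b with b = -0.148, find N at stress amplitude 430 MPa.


N = 0.5 * (S/UTS)^(1/b) = 0.5 * (430/1177)^(1/-0.148) = 450.5612 cycles

450.5612 cycles


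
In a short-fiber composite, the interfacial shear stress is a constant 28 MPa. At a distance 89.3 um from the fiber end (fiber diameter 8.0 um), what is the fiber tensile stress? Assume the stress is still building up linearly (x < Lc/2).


Force balance: sigma_f * (pi*d^2/4) = tau * (pi*d) * x  ->  sigma_f = 4 * tau * x / d
sigma_f = 4 * 28 * 89.3 / 8.0 = 1250.2 MPa

1250.2 MPa


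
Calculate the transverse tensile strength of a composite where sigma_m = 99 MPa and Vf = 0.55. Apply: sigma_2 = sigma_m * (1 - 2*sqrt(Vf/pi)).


factor = 1 - 2*sqrt(0.55/pi) = 0.1632
sigma_2 = 99 * 0.1632 = 16.15 MPa

16.15 MPa


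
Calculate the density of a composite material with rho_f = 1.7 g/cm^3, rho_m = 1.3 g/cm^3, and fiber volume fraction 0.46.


rho_c = rho_f*Vf + rho_m*(1-Vf) = 1.7*0.46 + 1.3*0.54 = 1.484 g/cm^3

1.484 g/cm^3


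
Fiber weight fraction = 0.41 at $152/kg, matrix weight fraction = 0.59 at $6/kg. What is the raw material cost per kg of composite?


Cost = cost_f*Wf + cost_m*Wm = 152*0.41 + 6*0.59 = $65.86/kg

$65.86/kg


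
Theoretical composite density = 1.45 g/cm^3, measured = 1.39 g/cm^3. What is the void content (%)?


Void% = (rho_theo - rho_actual)/rho_theo * 100 = (1.45 - 1.39)/1.45 * 100 = 4.14%

4.14%


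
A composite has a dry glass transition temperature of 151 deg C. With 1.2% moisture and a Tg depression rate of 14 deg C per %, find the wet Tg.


Tg_wet = Tg_dry - k*moisture = 151 - 14*1.2 = 134.2 deg C

134.2 deg C


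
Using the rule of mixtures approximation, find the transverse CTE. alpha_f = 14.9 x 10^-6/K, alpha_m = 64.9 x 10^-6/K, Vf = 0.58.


alpha_2 = alpha_f*Vf + alpha_m*(1-Vf) = 14.9*0.58 + 64.9*0.42 = 35.9 x 10^-6/K

35.9 x 10^-6/K


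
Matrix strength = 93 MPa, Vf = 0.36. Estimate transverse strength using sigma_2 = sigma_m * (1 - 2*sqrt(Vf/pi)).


factor = 1 - 2*sqrt(0.36/pi) = 0.323
sigma_2 = 93 * 0.323 = 30.04 MPa

30.04 MPa


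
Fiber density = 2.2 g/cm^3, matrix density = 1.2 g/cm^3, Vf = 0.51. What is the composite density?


rho_c = rho_f*Vf + rho_m*(1-Vf) = 2.2*0.51 + 1.2*0.49 = 1.71 g/cm^3

1.71 g/cm^3


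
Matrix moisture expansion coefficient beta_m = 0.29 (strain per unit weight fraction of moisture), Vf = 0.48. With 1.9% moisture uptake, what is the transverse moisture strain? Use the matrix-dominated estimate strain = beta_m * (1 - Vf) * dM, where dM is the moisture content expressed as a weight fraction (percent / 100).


dM = 1.9/100 = 0.019
strain = beta_m * (1-Vf) * dM = 0.29 * 0.52 * 0.019 = 0.0028652

0.0028652


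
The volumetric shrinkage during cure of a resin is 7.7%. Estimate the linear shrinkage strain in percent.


Linear shrinkage ≈ vol_shrink/3 = 7.7/3 = 2.567%

2.567%


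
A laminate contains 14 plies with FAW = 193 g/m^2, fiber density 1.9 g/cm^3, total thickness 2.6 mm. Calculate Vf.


Vf = n * FAW / (rho_f * h * 1000) = 14 * 193 / (1.9 * 2.6 * 1000) = 0.547

0.547


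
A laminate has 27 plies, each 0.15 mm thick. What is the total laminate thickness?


h = n * t_ply = 27 * 0.15 = 4.05 mm

4.05 mm


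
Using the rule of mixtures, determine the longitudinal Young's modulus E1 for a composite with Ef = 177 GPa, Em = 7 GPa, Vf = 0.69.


E1 = Ef*Vf + Em*(1-Vf) = 177*0.69 + 7*0.31 = 124.3 GPa

124.3 GPa


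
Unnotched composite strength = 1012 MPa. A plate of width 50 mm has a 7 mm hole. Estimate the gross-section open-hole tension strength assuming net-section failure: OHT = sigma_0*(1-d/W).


OHT = sigma_0*(1-d/W) = 1012*(1-7/50) = 870.3 MPa

870.3 MPa


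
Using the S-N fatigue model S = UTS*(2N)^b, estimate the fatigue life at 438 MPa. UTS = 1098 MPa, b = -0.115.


N = 0.5 * (S/UTS)^(1/b) = 0.5 * (438/1098)^(1/-0.115) = 1477.9177 cycles

1477.9177 cycles


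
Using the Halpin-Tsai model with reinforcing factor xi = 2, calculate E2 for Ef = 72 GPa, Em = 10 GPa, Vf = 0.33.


eta = (Ef/Em - 1)/(Ef/Em + xi) = (7.2 - 1)/(7.2 + 2) = 0.6739
E2 = Em*(1+xi*eta*Vf)/(1-eta*Vf) = 18.58 GPa

18.58 GPa


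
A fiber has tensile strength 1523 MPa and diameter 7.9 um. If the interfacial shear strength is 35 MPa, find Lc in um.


Lc = sigma_f * d / (2 * tau_i) = 1523 * 7.9 / (2 * 35) = 171.9 um

171.9 um


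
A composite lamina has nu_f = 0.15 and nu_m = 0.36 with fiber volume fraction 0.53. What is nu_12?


nu_12 = nu_f*Vf + nu_m*(1-Vf) = 0.15*0.53 + 0.36*0.47 = 0.2487

0.2487


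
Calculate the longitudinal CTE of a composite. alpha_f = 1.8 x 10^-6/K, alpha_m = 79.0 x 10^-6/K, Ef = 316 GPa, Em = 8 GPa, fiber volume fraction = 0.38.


E1 = Ef*Vf + Em*(1-Vf) = 125.04
alpha_1 = (alpha_f*Ef*Vf + alpha_m*Em*(1-Vf))/E1 = 4.86 x 10^-6/K

4.86 x 10^-6/K


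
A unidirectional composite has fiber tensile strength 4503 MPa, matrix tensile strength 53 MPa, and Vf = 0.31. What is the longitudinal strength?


sigma_1 = sigma_f*Vf + sigma_m*(1-Vf) = 4503*0.31 + 53*0.69 = 1432.5 MPa

1432.5 MPa


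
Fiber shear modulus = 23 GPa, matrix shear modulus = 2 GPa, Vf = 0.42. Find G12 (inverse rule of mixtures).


1/G12 = Vf/Gf + (1-Vf)/Gm = 0.42/23 + 0.58/2
G12 = 3.24 GPa

3.24 GPa


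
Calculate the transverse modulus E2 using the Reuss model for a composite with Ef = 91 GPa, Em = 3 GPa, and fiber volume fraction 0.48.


1/E2 = Vf/Ef + (1-Vf)/Em = 0.48/91 + 0.52/3
E2 = 5.6 GPa

5.6 GPa


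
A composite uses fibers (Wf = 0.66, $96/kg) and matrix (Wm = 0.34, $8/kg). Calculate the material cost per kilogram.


Cost = cost_f*Wf + cost_m*Wm = 96*0.66 + 8*0.34 = $66.08/kg

$66.08/kg


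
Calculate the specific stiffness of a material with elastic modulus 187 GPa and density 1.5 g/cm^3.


Specific stiffness = E/rho = 187/1.5 = 124.7 GPa/(g/cm^3)

124.7 GPa/(g/cm^3)


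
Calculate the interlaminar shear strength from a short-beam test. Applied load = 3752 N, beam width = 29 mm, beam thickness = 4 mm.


ILSS = 3F/(4bh) = 3*3752/(4*29*4) = 24.26 MPa

24.26 MPa


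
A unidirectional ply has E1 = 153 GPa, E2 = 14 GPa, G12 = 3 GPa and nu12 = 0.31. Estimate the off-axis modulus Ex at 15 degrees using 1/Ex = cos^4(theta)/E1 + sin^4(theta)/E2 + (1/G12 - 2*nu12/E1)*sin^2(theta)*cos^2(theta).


cos^4(15) = 0.870513, sin^4(15) = 0.004487, sin^2(15)*cos^2(15) = 0.0625
1/G12 - 2*nu12/E1 = 1/3 - 2*0.31/153 = 0.329281 GPa^-1
1/Ex = 0.870513/153 + 0.004487/14 + 0.329281*0.0625 = 0.0265902 GPa^-1
Ex = 37.61 GPa

37.61 GPa


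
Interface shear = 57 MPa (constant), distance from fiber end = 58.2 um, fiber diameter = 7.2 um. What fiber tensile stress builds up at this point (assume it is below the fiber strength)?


Force balance: sigma_f * (pi*d^2/4) = tau * (pi*d) * x  ->  sigma_f = 4 * tau * x / d
sigma_f = 4 * 57 * 58.2 / 7.2 = 1843.0 MPa

1843.0 MPa


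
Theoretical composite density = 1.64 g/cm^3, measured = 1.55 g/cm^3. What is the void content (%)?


Void% = (rho_theo - rho_actual)/rho_theo * 100 = (1.64 - 1.55)/1.64 * 100 = 5.49%

5.49%


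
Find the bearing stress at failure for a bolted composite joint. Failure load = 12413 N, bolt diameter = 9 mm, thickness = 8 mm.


sigma_br = F/(d*h) = 12413/(9*8) = 172.4 MPa

172.4 MPa


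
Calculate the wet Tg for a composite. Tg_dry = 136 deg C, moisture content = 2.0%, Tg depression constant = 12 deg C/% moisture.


Tg_wet = Tg_dry - k*moisture = 136 - 12*2.0 = 112.0 deg C

112.0 deg C


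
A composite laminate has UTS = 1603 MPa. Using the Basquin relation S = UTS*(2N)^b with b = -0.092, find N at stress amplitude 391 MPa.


N = 0.5 * (S/UTS)^(1/b) = 0.5 * (391/1603)^(1/-0.092) = 2.2875e+06 cycles

2.2875e+06 cycles


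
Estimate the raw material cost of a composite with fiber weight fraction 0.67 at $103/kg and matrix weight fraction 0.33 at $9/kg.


Cost = cost_f*Wf + cost_m*Wm = 103*0.67 + 9*0.33 = $71.98/kg

$71.98/kg


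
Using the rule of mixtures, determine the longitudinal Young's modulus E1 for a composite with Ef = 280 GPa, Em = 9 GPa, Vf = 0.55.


E1 = Ef*Vf + Em*(1-Vf) = 280*0.55 + 9*0.45 = 158.05 GPa

158.05 GPa


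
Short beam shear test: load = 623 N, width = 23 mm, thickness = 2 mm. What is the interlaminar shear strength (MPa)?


ILSS = 3F/(4bh) = 3*623/(4*23*2) = 10.16 MPa

10.16 MPa


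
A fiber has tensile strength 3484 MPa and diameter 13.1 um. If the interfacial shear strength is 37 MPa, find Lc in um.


Lc = sigma_f * d / (2 * tau_i) = 3484 * 13.1 / (2 * 37) = 616.8 um

616.8 um


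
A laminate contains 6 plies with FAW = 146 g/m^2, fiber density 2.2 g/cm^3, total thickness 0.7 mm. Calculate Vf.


Vf = n * FAW / (rho_f * h * 1000) = 6 * 146 / (2.2 * 0.7 * 1000) = 0.5688

0.5688


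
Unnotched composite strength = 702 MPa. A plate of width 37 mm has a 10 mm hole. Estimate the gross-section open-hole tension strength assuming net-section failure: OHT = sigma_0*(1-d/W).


OHT = sigma_0*(1-d/W) = 702*(1-10/37) = 512.3 MPa

512.3 MPa


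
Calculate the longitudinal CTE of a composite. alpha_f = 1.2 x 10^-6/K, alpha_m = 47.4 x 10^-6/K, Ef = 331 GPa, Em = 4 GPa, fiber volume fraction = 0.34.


E1 = Ef*Vf + Em*(1-Vf) = 115.18
alpha_1 = (alpha_f*Ef*Vf + alpha_m*Em*(1-Vf))/E1 = 2.26 x 10^-6/K

2.26 x 10^-6/K


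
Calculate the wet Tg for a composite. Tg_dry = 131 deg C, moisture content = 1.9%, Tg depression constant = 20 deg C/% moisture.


Tg_wet = Tg_dry - k*moisture = 131 - 20*1.9 = 93.0 deg C

93.0 deg C


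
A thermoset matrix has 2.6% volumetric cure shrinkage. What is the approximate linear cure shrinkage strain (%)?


Linear shrinkage ≈ vol_shrink/3 = 2.6/3 = 0.867%

0.867%


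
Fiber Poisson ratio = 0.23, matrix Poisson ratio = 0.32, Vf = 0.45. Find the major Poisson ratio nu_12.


nu_12 = nu_f*Vf + nu_m*(1-Vf) = 0.23*0.45 + 0.32*0.55 = 0.2795

0.2795


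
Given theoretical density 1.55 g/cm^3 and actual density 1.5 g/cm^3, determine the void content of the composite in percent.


Void% = (rho_theo - rho_actual)/rho_theo * 100 = (1.55 - 1.5)/1.55 * 100 = 3.23%

3.23%


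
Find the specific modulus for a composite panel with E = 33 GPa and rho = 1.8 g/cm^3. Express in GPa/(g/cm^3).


Specific stiffness = E/rho = 33/1.8 = 18.3 GPa/(g/cm^3)

18.3 GPa/(g/cm^3)


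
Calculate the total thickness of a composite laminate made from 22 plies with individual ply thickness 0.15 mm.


h = n * t_ply = 22 * 0.15 = 3.3 mm

3.3 mm


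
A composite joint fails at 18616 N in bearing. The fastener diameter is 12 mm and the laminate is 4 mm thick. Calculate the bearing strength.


sigma_br = F/(d*h) = 18616/(12*4) = 387.8 MPa

387.8 MPa


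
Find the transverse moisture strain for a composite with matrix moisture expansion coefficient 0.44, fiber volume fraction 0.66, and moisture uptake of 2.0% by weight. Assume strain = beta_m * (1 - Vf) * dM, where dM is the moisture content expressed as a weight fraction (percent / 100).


dM = 2.0/100 = 0.02
strain = beta_m * (1-Vf) * dM = 0.44 * 0.34 * 0.02 = 0.002992

0.002992


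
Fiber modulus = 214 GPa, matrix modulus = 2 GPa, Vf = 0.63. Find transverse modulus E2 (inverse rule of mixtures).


1/E2 = Vf/Ef + (1-Vf)/Em = 0.63/214 + 0.37/2
E2 = 5.32 GPa

5.32 GPa


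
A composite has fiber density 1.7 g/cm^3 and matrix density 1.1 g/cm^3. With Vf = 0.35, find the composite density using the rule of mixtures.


rho_c = rho_f*Vf + rho_m*(1-Vf) = 1.7*0.35 + 1.1*0.65 = 1.31 g/cm^3

1.31 g/cm^3


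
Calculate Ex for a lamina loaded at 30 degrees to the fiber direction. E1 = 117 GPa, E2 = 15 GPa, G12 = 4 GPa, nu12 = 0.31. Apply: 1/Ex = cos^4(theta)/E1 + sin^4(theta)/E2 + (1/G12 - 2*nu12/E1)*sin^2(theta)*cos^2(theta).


cos^4(30) = 0.5625, sin^4(30) = 0.0625, sin^2(30)*cos^2(30) = 0.1875
1/G12 - 2*nu12/E1 = 1/4 - 2*0.31/117 = 0.244701 GPa^-1
1/Ex = 0.5625/117 + 0.0625/15 + 0.244701*0.1875 = 0.0548558 GPa^-1
Ex = 18.23 GPa

18.23 GPa


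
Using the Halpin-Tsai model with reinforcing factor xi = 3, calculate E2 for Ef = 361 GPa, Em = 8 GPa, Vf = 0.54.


eta = (Ef/Em - 1)/(Ef/Em + xi) = (45.125 - 1)/(45.125 + 3) = 0.9169
E2 = Em*(1+xi*eta*Vf)/(1-eta*Vf) = 39.38 GPa

39.38 GPa


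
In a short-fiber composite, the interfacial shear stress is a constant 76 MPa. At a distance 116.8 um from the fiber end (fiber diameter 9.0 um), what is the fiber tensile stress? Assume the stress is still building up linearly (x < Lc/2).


Force balance: sigma_f * (pi*d^2/4) = tau * (pi*d) * x  ->  sigma_f = 4 * tau * x / d
sigma_f = 4 * 76 * 116.8 / 9.0 = 3945.2 MPa

3945.2 MPa


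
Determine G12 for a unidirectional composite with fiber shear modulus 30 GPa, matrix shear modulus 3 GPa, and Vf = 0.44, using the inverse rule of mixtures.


1/G12 = Vf/Gf + (1-Vf)/Gm = 0.44/30 + 0.56/3
G12 = 4.97 GPa

4.97 GPa


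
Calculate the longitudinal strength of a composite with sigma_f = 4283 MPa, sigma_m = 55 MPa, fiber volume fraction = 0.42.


sigma_1 = sigma_f*Vf + sigma_m*(1-Vf) = 4283*0.42 + 55*0.58 = 1830.8 MPa

1830.8 MPa


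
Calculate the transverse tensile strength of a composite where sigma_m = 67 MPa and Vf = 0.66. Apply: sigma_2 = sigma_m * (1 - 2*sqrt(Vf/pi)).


factor = 1 - 2*sqrt(0.66/pi) = 0.0833
sigma_2 = 67 * 0.0833 = 5.58 MPa

5.58 MPa


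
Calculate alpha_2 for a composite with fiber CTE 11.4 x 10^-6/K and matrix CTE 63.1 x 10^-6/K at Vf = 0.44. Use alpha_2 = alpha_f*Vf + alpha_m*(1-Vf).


alpha_2 = alpha_f*Vf + alpha_m*(1-Vf) = 11.4*0.44 + 63.1*0.56 = 40.4 x 10^-6/K

40.4 x 10^-6/K


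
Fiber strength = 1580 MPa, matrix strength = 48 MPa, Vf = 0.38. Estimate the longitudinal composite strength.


sigma_1 = sigma_f*Vf + sigma_m*(1-Vf) = 1580*0.38 + 48*0.62 = 630.2 MPa

630.2 MPa
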